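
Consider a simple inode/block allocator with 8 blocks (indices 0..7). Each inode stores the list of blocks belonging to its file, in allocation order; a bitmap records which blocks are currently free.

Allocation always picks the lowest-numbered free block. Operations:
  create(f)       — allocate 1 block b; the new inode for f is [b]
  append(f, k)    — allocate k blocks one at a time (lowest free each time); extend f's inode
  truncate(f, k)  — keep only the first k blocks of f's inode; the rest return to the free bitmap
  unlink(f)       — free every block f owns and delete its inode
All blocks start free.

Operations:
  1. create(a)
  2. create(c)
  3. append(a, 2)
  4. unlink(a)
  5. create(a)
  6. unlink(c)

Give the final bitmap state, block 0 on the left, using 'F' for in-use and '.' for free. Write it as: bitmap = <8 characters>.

create(a): bitmap=F....... | a=[0]
create(c): bitmap=FF...... | a=[0] c=[1]
append(a, 2): bitmap=FFFF.... | a=[0, 2, 3] c=[1]
unlink(a): bitmap=.F...... | c=[1]
create(a): bitmap=FF...... | a=[0] c=[1]
unlink(c): bitmap=F....... | a=[0]

bitmap = F.......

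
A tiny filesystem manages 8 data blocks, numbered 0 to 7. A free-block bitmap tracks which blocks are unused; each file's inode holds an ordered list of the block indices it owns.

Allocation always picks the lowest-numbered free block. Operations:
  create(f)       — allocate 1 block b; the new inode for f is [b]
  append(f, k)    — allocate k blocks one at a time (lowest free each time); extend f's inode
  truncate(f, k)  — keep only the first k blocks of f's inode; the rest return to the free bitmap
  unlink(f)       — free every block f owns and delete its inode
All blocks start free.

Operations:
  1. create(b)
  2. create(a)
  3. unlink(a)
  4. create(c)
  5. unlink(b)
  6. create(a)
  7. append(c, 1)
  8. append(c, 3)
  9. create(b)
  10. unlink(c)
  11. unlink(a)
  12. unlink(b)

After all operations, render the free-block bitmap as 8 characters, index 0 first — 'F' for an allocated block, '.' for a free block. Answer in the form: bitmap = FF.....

bitmap = ........

  1. create(b)  ⇒  F.......  {b→[0]}
  2. create(a)  ⇒  FF......  {a→[1]; b→[0]}
  3. unlink(a)  ⇒  F.......  {b→[0]}
  4. create(c)  ⇒  FF......  {b→[0]; c→[1]}
  5. unlink(b)  ⇒  .F......  {c→[1]}
  6. create(a)  ⇒  FF......  {a→[0]; c→[1]}
  7. append(c, 1)  ⇒  FFF.....  {a→[0]; c→[1, 2]}
  8. append(c, 3)  ⇒  FFFFFF..  {a→[0]; c→[1, 2, 3, 4, 5]}
  9. create(b)  ⇒  FFFFFFF.  {a→[0]; b→[6]; c→[1, 2, 3, 4, 5]}
  10. unlink(c)  ⇒  F.....F.  {a→[0]; b→[6]}
  11. unlink(a)  ⇒  ......F.  {b→[6]}
  12. unlink(b)  ⇒  ........  {}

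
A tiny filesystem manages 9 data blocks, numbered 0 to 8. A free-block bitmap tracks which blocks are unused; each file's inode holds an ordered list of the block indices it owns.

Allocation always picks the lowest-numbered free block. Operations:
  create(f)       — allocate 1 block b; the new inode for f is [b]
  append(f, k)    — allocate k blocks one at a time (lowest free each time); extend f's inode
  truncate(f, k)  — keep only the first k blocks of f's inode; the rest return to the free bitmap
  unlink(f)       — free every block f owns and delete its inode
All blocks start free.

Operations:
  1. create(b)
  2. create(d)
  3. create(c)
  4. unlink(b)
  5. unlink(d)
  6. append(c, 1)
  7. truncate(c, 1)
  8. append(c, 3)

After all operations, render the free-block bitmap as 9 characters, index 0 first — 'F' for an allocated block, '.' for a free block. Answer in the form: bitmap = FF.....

create(b): bitmap=F........ | b=[0]
create(d): bitmap=FF....... | b=[0] d=[1]
create(c): bitmap=FFF...... | b=[0] c=[2] d=[1]
unlink(b): bitmap=.FF...... | c=[2] d=[1]
unlink(d): bitmap=..F...... | c=[2]
append(c, 1): bitmap=F.F...... | c=[2, 0]
truncate(c, 1): bitmap=..F...... | c=[2]
append(c, 3): bitmap=FFFF..... | c=[2, 0, 1, 3]

bitmap = FFFF.....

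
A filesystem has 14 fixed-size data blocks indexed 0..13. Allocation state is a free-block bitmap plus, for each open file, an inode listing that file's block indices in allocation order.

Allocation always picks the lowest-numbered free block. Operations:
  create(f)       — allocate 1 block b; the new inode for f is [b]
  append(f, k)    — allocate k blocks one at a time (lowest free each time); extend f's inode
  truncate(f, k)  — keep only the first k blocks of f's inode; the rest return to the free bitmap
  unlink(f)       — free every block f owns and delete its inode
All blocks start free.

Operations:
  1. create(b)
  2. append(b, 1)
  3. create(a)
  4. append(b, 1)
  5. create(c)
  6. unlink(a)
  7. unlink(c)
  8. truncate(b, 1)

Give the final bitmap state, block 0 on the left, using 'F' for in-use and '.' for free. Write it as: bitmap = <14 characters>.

after create(b) → b:[0]  free=[F.............]
after append(b, 1) → b:[0, 1]  free=[FF............]
after create(a) → a:[2], b:[0, 1]  free=[FFF...........]
after append(b, 1) → a:[2], b:[0, 1, 3]  free=[FFFF..........]
after create(c) → a:[2], b:[0, 1, 3], c:[4]  free=[FFFFF.........]
after unlink(a) → b:[0, 1, 3], c:[4]  free=[FF.FF.........]
after unlink(c) → b:[0, 1, 3]  free=[FF.F..........]
after truncate(b, 1) → b:[0]  free=[F.............]

bitmap = F.............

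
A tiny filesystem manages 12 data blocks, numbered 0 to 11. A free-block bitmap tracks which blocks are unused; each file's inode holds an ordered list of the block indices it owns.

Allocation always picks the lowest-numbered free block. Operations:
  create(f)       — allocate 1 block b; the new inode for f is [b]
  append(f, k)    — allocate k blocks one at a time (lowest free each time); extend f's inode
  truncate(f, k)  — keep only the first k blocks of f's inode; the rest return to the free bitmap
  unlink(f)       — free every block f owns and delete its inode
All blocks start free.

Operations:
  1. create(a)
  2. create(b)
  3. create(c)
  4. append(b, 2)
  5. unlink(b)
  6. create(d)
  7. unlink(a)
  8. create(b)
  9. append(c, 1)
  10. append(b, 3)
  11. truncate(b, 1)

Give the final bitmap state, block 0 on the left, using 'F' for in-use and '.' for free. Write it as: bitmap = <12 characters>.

after create(a) → a:[0]  free=[F...........]
after create(b) → a:[0], b:[1]  free=[FF..........]
after create(c) → a:[0], b:[1], c:[2]  free=[FFF.........]
after append(b, 2) → a:[0], b:[1, 3, 4], c:[2]  free=[FFFFF.......]
after unlink(b) → a:[0], c:[2]  free=[F.F.........]
after create(d) → a:[0], c:[2], d:[1]  free=[FFF.........]
after unlink(a) → c:[2], d:[1]  free=[.FF.........]
after create(b) → b:[0], c:[2], d:[1]  free=[FFF.........]
after append(c, 1) → b:[0], c:[2, 3], d:[1]  free=[FFFF........]
after append(b, 3) → b:[0, 4, 5, 6], c:[2, 3], d:[1]  free=[FFFFFFF.....]
after truncate(b, 1) → b:[0], c:[2, 3], d:[1]  free=[FFFF........]

bitmap = FFFF........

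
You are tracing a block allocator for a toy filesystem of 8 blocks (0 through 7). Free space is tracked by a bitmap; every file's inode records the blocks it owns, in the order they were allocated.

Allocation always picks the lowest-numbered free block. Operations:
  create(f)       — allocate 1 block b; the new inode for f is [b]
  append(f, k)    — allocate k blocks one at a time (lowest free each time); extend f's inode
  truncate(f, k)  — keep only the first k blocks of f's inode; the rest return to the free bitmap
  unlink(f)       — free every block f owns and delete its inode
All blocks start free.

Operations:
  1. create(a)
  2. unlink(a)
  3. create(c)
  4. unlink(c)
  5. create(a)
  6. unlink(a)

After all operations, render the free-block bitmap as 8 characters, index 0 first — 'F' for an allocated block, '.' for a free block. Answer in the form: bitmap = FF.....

  1. create(a)  ⇒  F.......  {a→[0]}
  2. unlink(a)  ⇒  ........  {}
  3. create(c)  ⇒  F.......  {c→[0]}
  4. unlink(c)  ⇒  ........  {}
  5. create(a)  ⇒  F.......  {a→[0]}
  6. unlink(a)  ⇒  ........  {}

bitmap = ........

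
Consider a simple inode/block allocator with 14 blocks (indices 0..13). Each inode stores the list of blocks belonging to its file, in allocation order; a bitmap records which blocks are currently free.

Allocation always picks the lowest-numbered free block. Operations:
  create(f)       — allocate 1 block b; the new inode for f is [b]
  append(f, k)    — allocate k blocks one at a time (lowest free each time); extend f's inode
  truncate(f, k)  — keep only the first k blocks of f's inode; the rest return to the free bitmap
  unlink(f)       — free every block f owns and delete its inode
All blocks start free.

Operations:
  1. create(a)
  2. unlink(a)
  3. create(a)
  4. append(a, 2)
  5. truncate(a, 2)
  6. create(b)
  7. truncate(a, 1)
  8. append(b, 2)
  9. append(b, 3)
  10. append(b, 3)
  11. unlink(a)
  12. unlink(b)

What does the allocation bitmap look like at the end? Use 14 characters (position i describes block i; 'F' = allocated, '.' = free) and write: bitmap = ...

after create(a) → a:[0]  free=[F.............]
after unlink(a) →   free=[..............]
after create(a) → a:[0]  free=[F.............]
after append(a, 2) → a:[0, 1, 2]  free=[FFF...........]
after truncate(a, 2) → a:[0, 1]  free=[FF............]
after create(b) → a:[0, 1], b:[2]  free=[FFF...........]
after truncate(a, 1) → a:[0], b:[2]  free=[F.F...........]
after append(b, 2) → a:[0], b:[2, 1, 3]  free=[FFFF..........]
after append(b, 3) → a:[0], b:[2, 1, 3, 4, 5, 6]  free=[FFFFFFF.......]
after append(b, 3) → a:[0], b:[2, 1, 3, 4, 5, 6, 7, 8, 9]  free=[FFFFFFFFFF....]
after unlink(a) → b:[2, 1, 3, 4, 5, 6, 7, 8, 9]  free=[.FFFFFFFFF....]
after unlink(b) →   free=[..............]

bitmap = ..............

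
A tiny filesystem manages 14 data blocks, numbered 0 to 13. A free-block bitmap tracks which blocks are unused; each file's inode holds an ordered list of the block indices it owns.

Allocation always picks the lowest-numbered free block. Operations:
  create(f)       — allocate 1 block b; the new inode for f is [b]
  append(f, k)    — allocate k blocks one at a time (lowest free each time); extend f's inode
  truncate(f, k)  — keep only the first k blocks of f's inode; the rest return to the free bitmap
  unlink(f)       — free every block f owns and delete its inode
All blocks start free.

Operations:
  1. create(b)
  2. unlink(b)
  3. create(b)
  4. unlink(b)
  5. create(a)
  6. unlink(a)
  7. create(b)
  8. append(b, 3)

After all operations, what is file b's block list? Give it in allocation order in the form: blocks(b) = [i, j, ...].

create(b): bitmap=F............. | b=[0]
unlink(b): bitmap=.............. | 
create(b): bitmap=F............. | b=[0]
unlink(b): bitmap=.............. | 
create(a): bitmap=F............. | a=[0]
unlink(a): bitmap=.............. | 
create(b): bitmap=F............. | b=[0]
append(b, 3): bitmap=FFFF.......... | b=[0, 1, 2, 3]

blocks(b) = [0, 1, 2, 3]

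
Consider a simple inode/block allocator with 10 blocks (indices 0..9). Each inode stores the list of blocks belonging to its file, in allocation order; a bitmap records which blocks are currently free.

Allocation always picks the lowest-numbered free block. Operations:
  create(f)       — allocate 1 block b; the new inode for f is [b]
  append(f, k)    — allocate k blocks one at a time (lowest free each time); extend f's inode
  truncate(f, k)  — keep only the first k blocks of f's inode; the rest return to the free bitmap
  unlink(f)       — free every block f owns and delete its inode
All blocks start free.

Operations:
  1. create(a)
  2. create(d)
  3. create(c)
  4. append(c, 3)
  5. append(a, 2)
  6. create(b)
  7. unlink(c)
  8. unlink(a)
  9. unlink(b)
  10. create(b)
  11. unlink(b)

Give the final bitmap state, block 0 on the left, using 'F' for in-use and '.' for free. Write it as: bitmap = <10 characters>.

bitmap = .F........

  1. create(a)  ⇒  F.........  {a→[0]}
  2. create(d)  ⇒  FF........  {a→[0]; d→[1]}
  3. create(c)  ⇒  FFF.......  {a→[0]; c→[2]; d→[1]}
  4. append(c, 3)  ⇒  FFFFFF....  {a→[0]; c→[2, 3, 4, 5]; d→[1]}
  5. append(a, 2)  ⇒  FFFFFFFF..  {a→[0, 6, 7]; c→[2, 3, 4, 5]; d→[1]}
  6. create(b)  ⇒  FFFFFFFFF.  {a→[0, 6, 7]; b→[8]; c→[2, 3, 4, 5]; d→[1]}
  7. unlink(c)  ⇒  FF....FFF.  {a→[0, 6, 7]; b→[8]; d→[1]}
  8. unlink(a)  ⇒  .F......F.  {b→[8]; d→[1]}
  9. unlink(b)  ⇒  .F........  {d→[1]}
  10. create(b)  ⇒  FF........  {b→[0]; d→[1]}
  11. unlink(b)  ⇒  .F........  {d→[1]}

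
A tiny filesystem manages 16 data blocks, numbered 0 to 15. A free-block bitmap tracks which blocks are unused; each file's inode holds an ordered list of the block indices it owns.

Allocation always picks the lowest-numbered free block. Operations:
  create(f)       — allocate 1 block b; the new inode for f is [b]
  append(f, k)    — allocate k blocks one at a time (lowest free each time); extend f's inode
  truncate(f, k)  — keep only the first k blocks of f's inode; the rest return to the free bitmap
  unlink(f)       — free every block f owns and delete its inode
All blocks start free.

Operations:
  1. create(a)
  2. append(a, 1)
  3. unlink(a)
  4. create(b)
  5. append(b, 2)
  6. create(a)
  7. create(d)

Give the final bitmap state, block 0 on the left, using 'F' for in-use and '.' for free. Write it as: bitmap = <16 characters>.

after create(a) → a:[0]  free=[F...............]
after append(a, 1) → a:[0, 1]  free=[FF..............]
after unlink(a) →   free=[................]
after create(b) → b:[0]  free=[F...............]
after append(b, 2) → b:[0, 1, 2]  free=[FFF.............]
after create(a) → a:[3], b:[0, 1, 2]  free=[FFFF............]
after create(d) → a:[3], b:[0, 1, 2], d:[4]  free=[FFFFF...........]

bitmap = FFFFF...........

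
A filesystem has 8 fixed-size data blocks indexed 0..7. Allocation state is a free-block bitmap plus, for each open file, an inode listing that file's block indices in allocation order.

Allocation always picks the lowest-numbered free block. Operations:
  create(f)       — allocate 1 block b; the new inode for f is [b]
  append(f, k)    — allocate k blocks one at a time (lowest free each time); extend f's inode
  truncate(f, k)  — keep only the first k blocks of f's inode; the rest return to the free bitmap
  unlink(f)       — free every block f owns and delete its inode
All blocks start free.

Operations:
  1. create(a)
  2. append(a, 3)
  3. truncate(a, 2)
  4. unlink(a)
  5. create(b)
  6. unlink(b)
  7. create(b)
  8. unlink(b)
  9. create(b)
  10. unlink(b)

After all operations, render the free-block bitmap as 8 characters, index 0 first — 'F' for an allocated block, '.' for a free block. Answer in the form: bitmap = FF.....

[1] create(a) — a=0 (map F.......)
[2] append(a, 3) — a=0,1,2,3 (map FFFF....)
[3] truncate(a, 2) — a=0,1 (map FF......)
[4] unlink(a) —  (map ........)
[5] create(b) — b=0 (map F.......)
[6] unlink(b) —  (map ........)
[7] create(b) — b=0 (map F.......)
[8] unlink(b) —  (map ........)
[9] create(b) — b=0 (map F.......)
[10] unlink(b) —  (map ........)

bitmap = ........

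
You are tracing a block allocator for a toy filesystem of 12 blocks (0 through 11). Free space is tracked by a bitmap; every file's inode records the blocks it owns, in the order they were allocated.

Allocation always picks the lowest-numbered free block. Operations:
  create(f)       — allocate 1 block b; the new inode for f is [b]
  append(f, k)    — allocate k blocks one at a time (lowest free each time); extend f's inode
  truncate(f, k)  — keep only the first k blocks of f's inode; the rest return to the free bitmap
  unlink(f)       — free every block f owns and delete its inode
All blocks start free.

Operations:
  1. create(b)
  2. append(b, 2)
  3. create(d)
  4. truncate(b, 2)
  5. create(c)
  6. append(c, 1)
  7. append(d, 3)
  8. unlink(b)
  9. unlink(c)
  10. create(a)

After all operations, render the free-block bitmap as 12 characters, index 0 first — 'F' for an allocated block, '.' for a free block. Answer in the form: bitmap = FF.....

  1. create(b)  ⇒  F...........  {b→[0]}
  2. append(b, 2)  ⇒  FFF.........  {b→[0, 1, 2]}
  3. create(d)  ⇒  FFFF........  {b→[0, 1, 2]; d→[3]}
  4. truncate(b, 2)  ⇒  FF.F........  {b→[0, 1]; d→[3]}
  5. create(c)  ⇒  FFFF........  {b→[0, 1]; c→[2]; d→[3]}
  6. append(c, 1)  ⇒  FFFFF.......  {b→[0, 1]; c→[2, 4]; d→[3]}
  7. append(d, 3)  ⇒  FFFFFFFF....  {b→[0, 1]; c→[2, 4]; d→[3, 5, 6, 7]}
  8. unlink(b)  ⇒  ..FFFFFF....  {c→[2, 4]; d→[3, 5, 6, 7]}
  9. unlink(c)  ⇒  ...F.FFF....  {d→[3, 5, 6, 7]}
  10. create(a)  ⇒  F..F.FFF....  {a→[0]; d→[3, 5, 6, 7]}

bitmap = F..F.FFF....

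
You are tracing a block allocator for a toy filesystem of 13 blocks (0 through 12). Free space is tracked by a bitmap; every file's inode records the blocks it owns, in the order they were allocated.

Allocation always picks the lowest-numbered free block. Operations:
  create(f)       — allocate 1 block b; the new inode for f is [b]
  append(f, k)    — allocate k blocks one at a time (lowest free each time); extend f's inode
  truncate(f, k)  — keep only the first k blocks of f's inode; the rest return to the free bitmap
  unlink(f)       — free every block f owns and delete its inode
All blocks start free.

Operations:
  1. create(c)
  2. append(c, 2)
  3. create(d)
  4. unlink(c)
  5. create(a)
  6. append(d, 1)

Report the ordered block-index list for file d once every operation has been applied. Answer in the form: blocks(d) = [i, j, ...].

[1] create(c) — c=0 (map F............)
[2] append(c, 2) — c=0,1,2 (map FFF..........)
[3] create(d) — c=0,1,2 d=3 (map FFFF.........)
[4] unlink(c) — d=3 (map ...F.........)
[5] create(a) — a=0 d=3 (map F..F.........)
[6] append(d, 1) — a=0 d=3,1 (map FF.F.........)

blocks(d) = [3, 1]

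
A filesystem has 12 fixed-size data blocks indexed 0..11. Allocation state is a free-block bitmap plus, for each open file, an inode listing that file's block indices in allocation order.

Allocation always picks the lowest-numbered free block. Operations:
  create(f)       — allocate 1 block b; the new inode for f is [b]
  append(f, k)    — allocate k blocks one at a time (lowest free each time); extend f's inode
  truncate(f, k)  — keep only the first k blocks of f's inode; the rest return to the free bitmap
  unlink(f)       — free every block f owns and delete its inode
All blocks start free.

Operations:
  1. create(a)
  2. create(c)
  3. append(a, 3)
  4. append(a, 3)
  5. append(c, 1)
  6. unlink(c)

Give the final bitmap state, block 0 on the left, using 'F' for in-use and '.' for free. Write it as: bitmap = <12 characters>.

create(a): bitmap=F........... | a=[0]
create(c): bitmap=FF.......... | a=[0] c=[1]
append(a, 3): bitmap=FFFFF....... | a=[0, 2, 3, 4] c=[1]
append(a, 3): bitmap=FFFFFFFF.... | a=[0, 2, 3, 4, 5, 6, 7] c=[1]
append(c, 1): bitmap=FFFFFFFFF... | a=[0, 2, 3, 4, 5, 6, 7] c=[1, 8]
unlink(c): bitmap=F.FFFFFF.... | a=[0, 2, 3, 4, 5, 6, 7]

bitmap = F.FFFFFF....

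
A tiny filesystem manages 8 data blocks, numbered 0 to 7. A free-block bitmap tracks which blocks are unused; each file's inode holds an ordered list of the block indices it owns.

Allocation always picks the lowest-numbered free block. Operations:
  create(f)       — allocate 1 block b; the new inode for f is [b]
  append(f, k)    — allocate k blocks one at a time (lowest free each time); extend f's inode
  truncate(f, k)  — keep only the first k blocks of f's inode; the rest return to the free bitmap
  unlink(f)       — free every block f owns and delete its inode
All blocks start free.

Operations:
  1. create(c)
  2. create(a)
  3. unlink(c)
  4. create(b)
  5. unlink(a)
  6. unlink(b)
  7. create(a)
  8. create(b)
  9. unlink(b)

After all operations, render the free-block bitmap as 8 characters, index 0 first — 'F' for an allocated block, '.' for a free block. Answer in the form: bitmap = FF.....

bitmap = F.......

after create(c) → c:[0]  free=[F.......]
after create(a) → a:[1], c:[0]  free=[FF......]
after unlink(c) → a:[1]  free=[.F......]
after create(b) → a:[1], b:[0]  free=[FF......]
after unlink(a) → b:[0]  free=[F.......]
after unlink(b) →   free=[........]
after create(a) → a:[0]  free=[F.......]
after create(b) → a:[0], b:[1]  free=[FF......]
after unlink(b) → a:[0]  free=[F.......]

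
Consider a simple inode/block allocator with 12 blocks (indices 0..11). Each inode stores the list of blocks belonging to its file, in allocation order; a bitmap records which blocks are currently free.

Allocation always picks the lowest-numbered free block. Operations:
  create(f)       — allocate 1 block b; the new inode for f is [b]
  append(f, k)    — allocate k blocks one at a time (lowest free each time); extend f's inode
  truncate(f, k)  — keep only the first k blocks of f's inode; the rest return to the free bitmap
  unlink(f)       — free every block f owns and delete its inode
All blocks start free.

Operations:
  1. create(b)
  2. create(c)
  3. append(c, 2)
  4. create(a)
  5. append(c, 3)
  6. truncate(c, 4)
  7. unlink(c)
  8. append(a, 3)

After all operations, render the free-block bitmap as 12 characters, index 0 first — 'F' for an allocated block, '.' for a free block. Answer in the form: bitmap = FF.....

bitmap = FFFFF.......

create(b): bitmap=F........... | b=[0]
create(c): bitmap=FF.......... | b=[0] c=[1]
append(c, 2): bitmap=FFFF........ | b=[0] c=[1, 2, 3]
create(a): bitmap=FFFFF....... | a=[4] b=[0] c=[1, 2, 3]
append(c, 3): bitmap=FFFFFFFF.... | a=[4] b=[0] c=[1, 2, 3, 5, 6, 7]
truncate(c, 4): bitmap=FFFFFF...... | a=[4] b=[0] c=[1, 2, 3, 5]
unlink(c): bitmap=F...F....... | a=[4] b=[0]
append(a, 3): bitmap=FFFFF....... | a=[4, 1, 2, 3] b=[0]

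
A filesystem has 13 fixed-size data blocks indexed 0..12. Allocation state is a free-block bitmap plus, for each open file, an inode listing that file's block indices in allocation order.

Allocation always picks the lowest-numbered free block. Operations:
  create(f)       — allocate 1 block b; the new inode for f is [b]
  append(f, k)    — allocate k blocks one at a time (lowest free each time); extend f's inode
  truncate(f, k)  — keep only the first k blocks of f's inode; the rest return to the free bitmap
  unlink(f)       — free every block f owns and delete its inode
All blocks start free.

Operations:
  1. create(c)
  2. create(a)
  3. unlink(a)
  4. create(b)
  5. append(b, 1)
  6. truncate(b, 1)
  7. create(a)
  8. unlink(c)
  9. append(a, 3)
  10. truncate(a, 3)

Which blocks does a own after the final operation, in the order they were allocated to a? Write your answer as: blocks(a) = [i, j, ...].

blocks(a) = [2, 0, 3]

after create(c) → c:[0]  free=[F............]
after create(a) → a:[1], c:[0]  free=[FF...........]
after unlink(a) → c:[0]  free=[F............]
after create(b) → b:[1], c:[0]  free=[FF...........]
after append(b, 1) → b:[1, 2], c:[0]  free=[FFF..........]
after truncate(b, 1) → b:[1], c:[0]  free=[FF...........]
after create(a) → a:[2], b:[1], c:[0]  free=[FFF..........]
after unlink(c) → a:[2], b:[1]  free=[.FF..........]
after append(a, 3) → a:[2, 0, 3, 4], b:[1]  free=[FFFFF........]
after truncate(a, 3) → a:[2, 0, 3], b:[1]  free=[FFFF.........]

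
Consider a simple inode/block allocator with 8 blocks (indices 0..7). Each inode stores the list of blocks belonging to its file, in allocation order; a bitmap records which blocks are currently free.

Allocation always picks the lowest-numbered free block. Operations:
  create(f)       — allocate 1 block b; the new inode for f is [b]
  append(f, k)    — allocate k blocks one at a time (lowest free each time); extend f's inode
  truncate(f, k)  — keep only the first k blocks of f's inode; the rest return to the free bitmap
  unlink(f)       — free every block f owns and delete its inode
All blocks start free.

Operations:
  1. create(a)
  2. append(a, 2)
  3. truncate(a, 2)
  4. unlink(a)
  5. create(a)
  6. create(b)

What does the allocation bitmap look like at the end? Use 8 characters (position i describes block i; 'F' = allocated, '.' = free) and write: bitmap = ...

create(a): bitmap=F....... | a=[0]
append(a, 2): bitmap=FFF..... | a=[0, 1, 2]
truncate(a, 2): bitmap=FF...... | a=[0, 1]
unlink(a): bitmap=........ | 
create(a): bitmap=F....... | a=[0]
create(b): bitmap=FF...... | a=[0] b=[1]

bitmap = FF......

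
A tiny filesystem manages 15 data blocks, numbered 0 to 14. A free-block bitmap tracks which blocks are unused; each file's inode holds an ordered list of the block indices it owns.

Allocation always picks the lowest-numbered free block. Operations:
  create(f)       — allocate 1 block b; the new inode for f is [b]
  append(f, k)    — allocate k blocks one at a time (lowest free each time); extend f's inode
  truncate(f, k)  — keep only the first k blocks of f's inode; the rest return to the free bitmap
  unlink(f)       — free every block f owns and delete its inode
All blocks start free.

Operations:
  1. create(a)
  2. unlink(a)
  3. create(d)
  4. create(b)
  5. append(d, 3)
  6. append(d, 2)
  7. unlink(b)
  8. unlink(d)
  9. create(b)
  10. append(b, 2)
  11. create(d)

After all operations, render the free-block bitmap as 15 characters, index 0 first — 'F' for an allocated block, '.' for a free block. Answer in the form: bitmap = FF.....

bitmap = FFFF...........

create(a): bitmap=F.............. | a=[0]
unlink(a): bitmap=............... | 
create(d): bitmap=F.............. | d=[0]
create(b): bitmap=FF............. | b=[1] d=[0]
append(d, 3): bitmap=FFFFF.......... | b=[1] d=[0, 2, 3, 4]
append(d, 2): bitmap=FFFFFFF........ | b=[1] d=[0, 2, 3, 4, 5, 6]
unlink(b): bitmap=F.FFFFF........ | d=[0, 2, 3, 4, 5, 6]
unlink(d): bitmap=............... | 
create(b): bitmap=F.............. | b=[0]
append(b, 2): bitmap=FFF............ | b=[0, 1, 2]
create(d): bitmap=FFFF........... | b=[0, 1, 2] d=[3]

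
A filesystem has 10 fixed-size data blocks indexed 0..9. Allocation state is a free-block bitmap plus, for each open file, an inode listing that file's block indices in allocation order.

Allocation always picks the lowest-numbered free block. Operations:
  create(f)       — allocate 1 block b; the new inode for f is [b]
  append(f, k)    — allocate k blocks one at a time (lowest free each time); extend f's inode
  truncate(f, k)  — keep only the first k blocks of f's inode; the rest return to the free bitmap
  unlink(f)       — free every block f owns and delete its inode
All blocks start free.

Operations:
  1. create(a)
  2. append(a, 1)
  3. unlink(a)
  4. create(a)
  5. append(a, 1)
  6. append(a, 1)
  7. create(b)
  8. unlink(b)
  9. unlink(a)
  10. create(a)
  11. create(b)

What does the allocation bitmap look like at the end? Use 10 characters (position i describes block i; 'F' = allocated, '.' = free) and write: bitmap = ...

bitmap = FF........

[1] create(a) — a=0 (map F.........)
[2] append(a, 1) — a=0,1 (map FF........)
[3] unlink(a) —  (map ..........)
[4] create(a) — a=0 (map F.........)
[5] append(a, 1) — a=0,1 (map FF........)
[6] append(a, 1) — a=0,1,2 (map FFF.......)
[7] create(b) — a=0,1,2 b=3 (map FFFF......)
[8] unlink(b) — a=0,1,2 (map FFF.......)
[9] unlink(a) —  (map ..........)
[10] create(a) — a=0 (map F.........)
[11] create(b) — a=0 b=1 (map FF........)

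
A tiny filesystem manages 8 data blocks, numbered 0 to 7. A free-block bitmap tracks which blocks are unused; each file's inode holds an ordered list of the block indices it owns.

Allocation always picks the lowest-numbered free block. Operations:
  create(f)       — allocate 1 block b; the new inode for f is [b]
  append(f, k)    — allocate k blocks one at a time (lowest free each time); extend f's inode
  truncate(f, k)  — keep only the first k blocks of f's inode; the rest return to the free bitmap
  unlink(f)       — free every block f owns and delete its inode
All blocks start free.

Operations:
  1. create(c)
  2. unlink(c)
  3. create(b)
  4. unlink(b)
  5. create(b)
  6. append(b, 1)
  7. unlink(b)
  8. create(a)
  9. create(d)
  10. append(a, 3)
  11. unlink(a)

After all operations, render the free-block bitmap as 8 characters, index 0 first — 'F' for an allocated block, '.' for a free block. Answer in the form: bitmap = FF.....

create(c): bitmap=F....... | c=[0]
unlink(c): bitmap=........ | 
create(b): bitmap=F....... | b=[0]
unlink(b): bitmap=........ | 
create(b): bitmap=F....... | b=[0]
append(b, 1): bitmap=FF...... | b=[0, 1]
unlink(b): bitmap=........ | 
create(a): bitmap=F....... | a=[0]
create(d): bitmap=FF...... | a=[0] d=[1]
append(a, 3): bitmap=FFFFF... | a=[0, 2, 3, 4] d=[1]
unlink(a): bitmap=.F...... | d=[1]

bitmap = .F......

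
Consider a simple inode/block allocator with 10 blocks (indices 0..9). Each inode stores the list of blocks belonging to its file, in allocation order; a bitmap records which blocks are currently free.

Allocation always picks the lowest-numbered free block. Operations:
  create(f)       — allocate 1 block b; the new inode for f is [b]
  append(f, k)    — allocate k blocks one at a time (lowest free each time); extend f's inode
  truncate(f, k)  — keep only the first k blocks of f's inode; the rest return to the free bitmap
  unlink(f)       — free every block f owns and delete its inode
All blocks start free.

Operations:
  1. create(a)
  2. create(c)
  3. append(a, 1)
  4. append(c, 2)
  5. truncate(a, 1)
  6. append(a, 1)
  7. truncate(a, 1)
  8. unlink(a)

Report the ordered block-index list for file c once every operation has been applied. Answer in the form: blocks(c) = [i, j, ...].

create(a): bitmap=F......... | a=[0]
create(c): bitmap=FF........ | a=[0] c=[1]
append(a, 1): bitmap=FFF....... | a=[0, 2] c=[1]
append(c, 2): bitmap=FFFFF..... | a=[0, 2] c=[1, 3, 4]
truncate(a, 1): bitmap=FF.FF..... | a=[0] c=[1, 3, 4]
append(a, 1): bitmap=FFFFF..... | a=[0, 2] c=[1, 3, 4]
truncate(a, 1): bitmap=FF.FF..... | a=[0] c=[1, 3, 4]
unlink(a): bitmap=.F.FF..... | c=[1, 3, 4]

blocks(c) = [1, 3, 4]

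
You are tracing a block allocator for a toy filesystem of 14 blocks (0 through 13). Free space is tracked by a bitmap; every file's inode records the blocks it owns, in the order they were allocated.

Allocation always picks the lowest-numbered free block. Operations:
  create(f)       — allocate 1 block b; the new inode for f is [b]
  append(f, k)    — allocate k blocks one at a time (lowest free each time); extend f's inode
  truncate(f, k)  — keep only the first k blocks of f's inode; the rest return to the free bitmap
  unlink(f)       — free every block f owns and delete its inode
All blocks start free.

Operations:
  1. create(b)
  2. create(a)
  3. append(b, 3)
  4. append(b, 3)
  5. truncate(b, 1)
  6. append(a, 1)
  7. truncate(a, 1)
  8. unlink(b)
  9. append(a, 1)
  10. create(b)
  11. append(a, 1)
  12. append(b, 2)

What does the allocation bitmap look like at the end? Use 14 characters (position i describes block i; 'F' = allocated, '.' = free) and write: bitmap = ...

  1. create(b)  ⇒  F.............  {b→[0]}
  2. create(a)  ⇒  FF............  {a→[1]; b→[0]}
  3. append(b, 3)  ⇒  FFFFF.........  {a→[1]; b→[0, 2, 3, 4]}
  4. append(b, 3)  ⇒  FFFFFFFF......  {a→[1]; b→[0, 2, 3, 4, 5, 6, 7]}
  5. truncate(b, 1)  ⇒  FF............  {a→[1]; b→[0]}
  6. append(a, 1)  ⇒  FFF...........  {a→[1, 2]; b→[0]}
  7. truncate(a, 1)  ⇒  FF............  {a→[1]; b→[0]}
  8. unlink(b)  ⇒  .F............  {a→[1]}
  9. append(a, 1)  ⇒  FF............  {a→[1, 0]}
  10. create(b)  ⇒  FFF...........  {a→[1, 0]; b→[2]}
  11. append(a, 1)  ⇒  FFFF..........  {a→[1, 0, 3]; b→[2]}
  12. append(b, 2)  ⇒  FFFFFF........  {a→[1, 0, 3]; b→[2, 4, 5]}

bitmap = FFFFFF........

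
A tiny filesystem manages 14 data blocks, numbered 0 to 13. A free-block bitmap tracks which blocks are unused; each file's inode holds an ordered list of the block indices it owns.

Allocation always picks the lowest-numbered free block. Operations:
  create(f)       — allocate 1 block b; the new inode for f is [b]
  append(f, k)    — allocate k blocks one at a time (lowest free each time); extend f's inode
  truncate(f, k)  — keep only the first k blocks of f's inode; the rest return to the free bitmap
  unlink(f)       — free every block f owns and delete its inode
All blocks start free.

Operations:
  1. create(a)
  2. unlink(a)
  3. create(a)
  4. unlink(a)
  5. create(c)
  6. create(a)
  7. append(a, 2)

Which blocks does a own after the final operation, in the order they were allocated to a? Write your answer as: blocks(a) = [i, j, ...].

blocks(a) = [1, 2, 3]

[1] create(a) — a=0 (map F.............)
[2] unlink(a) —  (map ..............)
[3] create(a) — a=0 (map F.............)
[4] unlink(a) —  (map ..............)
[5] create(c) — c=0 (map F.............)
[6] create(a) — a=1 c=0 (map FF............)
[7] append(a, 2) — a=1,2,3 c=0 (map FFFF..........)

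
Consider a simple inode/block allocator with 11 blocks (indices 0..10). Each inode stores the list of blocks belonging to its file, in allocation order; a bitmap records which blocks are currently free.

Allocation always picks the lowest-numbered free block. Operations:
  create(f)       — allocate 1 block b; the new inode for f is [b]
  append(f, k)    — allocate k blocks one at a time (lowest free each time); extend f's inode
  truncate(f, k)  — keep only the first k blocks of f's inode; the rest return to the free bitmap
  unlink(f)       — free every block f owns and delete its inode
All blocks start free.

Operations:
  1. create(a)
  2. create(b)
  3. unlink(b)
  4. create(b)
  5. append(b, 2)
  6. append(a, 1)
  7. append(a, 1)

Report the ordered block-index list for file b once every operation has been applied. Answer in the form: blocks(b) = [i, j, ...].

blocks(b) = [1, 2, 3]

create(a): bitmap=F.......... | a=[0]
create(b): bitmap=FF......... | a=[0] b=[1]
unlink(b): bitmap=F.......... | a=[0]
create(b): bitmap=FF......... | a=[0] b=[1]
append(b, 2): bitmap=FFFF....... | a=[0] b=[1, 2, 3]
append(a, 1): bitmap=FFFFF...... | a=[0, 4] b=[1, 2, 3]
append(a, 1): bitmap=FFFFFF..... | a=[0, 4, 5] b=[1, 2, 3]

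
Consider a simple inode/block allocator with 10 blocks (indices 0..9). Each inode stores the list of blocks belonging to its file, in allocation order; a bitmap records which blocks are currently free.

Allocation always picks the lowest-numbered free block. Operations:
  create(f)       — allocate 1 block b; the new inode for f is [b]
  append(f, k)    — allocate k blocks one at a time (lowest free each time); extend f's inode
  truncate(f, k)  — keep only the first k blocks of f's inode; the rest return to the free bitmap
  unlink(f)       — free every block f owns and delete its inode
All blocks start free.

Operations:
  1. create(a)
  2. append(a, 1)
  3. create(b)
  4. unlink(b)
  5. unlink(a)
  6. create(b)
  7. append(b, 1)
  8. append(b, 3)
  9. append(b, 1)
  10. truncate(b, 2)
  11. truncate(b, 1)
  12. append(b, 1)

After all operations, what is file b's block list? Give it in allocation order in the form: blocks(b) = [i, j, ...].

create(a): bitmap=F......... | a=[0]
append(a, 1): bitmap=FF........ | a=[0, 1]
create(b): bitmap=FFF....... | a=[0, 1] b=[2]
unlink(b): bitmap=FF........ | a=[0, 1]
unlink(a): bitmap=.......... | 
create(b): bitmap=F......... | b=[0]
append(b, 1): bitmap=FF........ | b=[0, 1]
append(b, 3): bitmap=FFFFF..... | b=[0, 1, 2, 3, 4]
append(b, 1): bitmap=FFFFFF.... | b=[0, 1, 2, 3, 4, 5]
truncate(b, 2): bitmap=FF........ | b=[0, 1]
truncate(b, 1): bitmap=F......... | b=[0]
append(b, 1): bitmap=FF........ | b=[0, 1]

blocks(b) = [0, 1]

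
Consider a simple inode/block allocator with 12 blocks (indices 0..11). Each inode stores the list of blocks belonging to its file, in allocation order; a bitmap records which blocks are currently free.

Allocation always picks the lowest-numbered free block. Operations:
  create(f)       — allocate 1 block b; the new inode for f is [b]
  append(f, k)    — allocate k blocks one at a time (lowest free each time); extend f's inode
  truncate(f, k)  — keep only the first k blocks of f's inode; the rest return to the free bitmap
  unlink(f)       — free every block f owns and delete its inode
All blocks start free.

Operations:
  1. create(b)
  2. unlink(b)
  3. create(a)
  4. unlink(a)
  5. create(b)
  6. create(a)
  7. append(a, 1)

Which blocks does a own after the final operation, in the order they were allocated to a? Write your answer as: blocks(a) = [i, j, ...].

blocks(a) = [1, 2]

after create(b) → b:[0]  free=[F...........]
after unlink(b) →   free=[............]
after create(a) → a:[0]  free=[F...........]
after unlink(a) →   free=[............]
after create(b) → b:[0]  free=[F...........]
after create(a) → a:[1], b:[0]  free=[FF..........]
after append(a, 1) → a:[1, 2], b:[0]  free=[FFF.........]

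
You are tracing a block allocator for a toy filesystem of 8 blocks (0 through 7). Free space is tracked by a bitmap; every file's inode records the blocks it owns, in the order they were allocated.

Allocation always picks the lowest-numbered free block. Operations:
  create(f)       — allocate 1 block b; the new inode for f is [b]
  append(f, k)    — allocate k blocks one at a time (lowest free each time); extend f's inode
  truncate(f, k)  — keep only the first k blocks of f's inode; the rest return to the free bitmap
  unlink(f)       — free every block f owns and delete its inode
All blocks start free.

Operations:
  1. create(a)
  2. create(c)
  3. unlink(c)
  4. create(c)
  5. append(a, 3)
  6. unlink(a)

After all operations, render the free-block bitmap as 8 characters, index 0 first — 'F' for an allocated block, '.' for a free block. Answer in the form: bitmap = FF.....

after create(a) → a:[0]  free=[F.......]
after create(c) → a:[0], c:[1]  free=[FF......]
after unlink(c) → a:[0]  free=[F.......]
after create(c) → a:[0], c:[1]  free=[FF......]
after append(a, 3) → a:[0, 2, 3, 4], c:[1]  free=[FFFFF...]
after unlink(a) → c:[1]  free=[.F......]

bitmap = .F......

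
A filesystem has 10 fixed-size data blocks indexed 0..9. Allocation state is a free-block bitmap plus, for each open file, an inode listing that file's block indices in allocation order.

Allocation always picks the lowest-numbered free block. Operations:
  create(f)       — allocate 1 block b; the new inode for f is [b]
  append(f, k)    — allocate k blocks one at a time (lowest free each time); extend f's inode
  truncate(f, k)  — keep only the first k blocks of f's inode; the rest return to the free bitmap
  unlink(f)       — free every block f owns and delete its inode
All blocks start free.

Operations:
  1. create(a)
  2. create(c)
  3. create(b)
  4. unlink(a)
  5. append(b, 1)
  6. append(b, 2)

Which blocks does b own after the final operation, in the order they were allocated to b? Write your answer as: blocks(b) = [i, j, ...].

create(a): bitmap=F......... | a=[0]
create(c): bitmap=FF........ | a=[0] c=[1]
create(b): bitmap=FFF....... | a=[0] b=[2] c=[1]
unlink(a): bitmap=.FF....... | b=[2] c=[1]
append(b, 1): bitmap=FFF....... | b=[2, 0] c=[1]
append(b, 2): bitmap=FFFFF..... | b=[2, 0, 3, 4] c=[1]

blocks(b) = [2, 0, 3, 4]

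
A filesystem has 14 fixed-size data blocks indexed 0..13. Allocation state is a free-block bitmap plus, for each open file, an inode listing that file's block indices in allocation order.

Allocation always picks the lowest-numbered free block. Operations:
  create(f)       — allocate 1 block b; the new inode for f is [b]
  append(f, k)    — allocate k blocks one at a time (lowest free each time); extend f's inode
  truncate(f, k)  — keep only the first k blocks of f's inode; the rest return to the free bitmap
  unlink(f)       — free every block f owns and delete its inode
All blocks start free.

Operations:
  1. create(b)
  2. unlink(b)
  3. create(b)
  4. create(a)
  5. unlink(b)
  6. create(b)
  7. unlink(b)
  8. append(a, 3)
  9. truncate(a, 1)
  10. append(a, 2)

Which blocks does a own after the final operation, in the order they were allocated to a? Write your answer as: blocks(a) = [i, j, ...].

after create(b) → b:[0]  free=[F.............]
after unlink(b) →   free=[..............]
after create(b) → b:[0]  free=[F.............]
after create(a) → a:[1], b:[0]  free=[FF............]
after unlink(b) → a:[1]  free=[.F............]
after create(b) → a:[1], b:[0]  free=[FF............]
after unlink(b) → a:[1]  free=[.F............]
after append(a, 3) → a:[1, 0, 2, 3]  free=[FFFF..........]
after truncate(a, 1) → a:[1]  free=[.F............]
after append(a, 2) → a:[1, 0, 2]  free=[FFF...........]

blocks(a) = [1, 0, 2]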